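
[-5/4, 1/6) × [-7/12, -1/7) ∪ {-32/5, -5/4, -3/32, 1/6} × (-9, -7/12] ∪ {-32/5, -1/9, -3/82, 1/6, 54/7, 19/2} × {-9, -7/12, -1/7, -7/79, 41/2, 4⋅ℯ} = ({-32/5, -5/4, -3/32, 1/6} × (-9, -7/12]) ∪ ([-5/4, 1/6) × [-7/12, -1/7)) ∪ ({-32/5, -1/9, -3/82, 1/6, 54/7, 19/2} × {-9, -7/12, -1/7, -7/79, 41/2, 4⋅ℯ})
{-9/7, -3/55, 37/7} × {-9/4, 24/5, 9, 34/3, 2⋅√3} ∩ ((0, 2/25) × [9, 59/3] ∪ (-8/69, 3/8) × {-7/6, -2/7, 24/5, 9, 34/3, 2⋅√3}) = {-3/55} × {24/5, 9, 34/3, 2⋅√3}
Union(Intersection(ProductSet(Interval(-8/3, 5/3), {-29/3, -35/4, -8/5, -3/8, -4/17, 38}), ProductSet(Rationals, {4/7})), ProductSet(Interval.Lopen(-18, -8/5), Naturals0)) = ProductSet(Interval.Lopen(-18, -8/5), Naturals0)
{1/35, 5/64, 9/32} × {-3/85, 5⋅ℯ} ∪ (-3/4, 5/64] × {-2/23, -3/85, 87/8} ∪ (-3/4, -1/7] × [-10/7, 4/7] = ({1/35, 5/64, 9/32} × {-3/85, 5⋅ℯ}) ∪ ((-3/4, 5/64] × {-2/23, -3/85, 87/8}) ∪ ((-3/4, -1/7] × [-10/7, 4/7])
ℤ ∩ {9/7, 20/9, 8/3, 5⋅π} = ∅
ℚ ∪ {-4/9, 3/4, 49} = ℚ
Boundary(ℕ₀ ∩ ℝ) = ℕ₀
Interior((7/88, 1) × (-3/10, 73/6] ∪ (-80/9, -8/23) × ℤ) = (7/88, 1) × (-3/10, 73/6)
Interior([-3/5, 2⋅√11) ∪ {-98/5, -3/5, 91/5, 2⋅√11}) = (-3/5, 2⋅√11)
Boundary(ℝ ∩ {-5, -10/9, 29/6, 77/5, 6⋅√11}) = {-5, -10/9, 29/6, 77/5, 6⋅√11}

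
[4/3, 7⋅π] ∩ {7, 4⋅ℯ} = {7, 4⋅ℯ}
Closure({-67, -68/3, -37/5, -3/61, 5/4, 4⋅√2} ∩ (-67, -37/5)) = {-68/3}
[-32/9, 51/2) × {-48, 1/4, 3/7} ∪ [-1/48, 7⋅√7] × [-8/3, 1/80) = ([-32/9, 51/2) × {-48, 1/4, 3/7}) ∪ ([-1/48, 7⋅√7] × [-8/3, 1/80))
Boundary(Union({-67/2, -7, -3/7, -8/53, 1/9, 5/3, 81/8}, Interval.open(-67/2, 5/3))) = {-67/2, 5/3, 81/8}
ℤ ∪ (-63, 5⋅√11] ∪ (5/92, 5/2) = ℤ ∪ [-63, 5⋅√11]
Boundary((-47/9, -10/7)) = {-47/9, -10/7}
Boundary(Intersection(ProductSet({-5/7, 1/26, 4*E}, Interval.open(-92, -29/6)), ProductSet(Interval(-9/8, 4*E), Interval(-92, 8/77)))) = ProductSet({-5/7, 1/26, 4*E}, Interval(-92, -29/6))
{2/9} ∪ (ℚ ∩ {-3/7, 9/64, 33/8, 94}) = {-3/7, 9/64, 2/9, 33/8, 94}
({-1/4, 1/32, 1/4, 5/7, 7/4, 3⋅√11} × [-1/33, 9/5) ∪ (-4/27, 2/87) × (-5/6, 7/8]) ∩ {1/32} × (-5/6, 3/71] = {1/32} × [-1/33, 3/71]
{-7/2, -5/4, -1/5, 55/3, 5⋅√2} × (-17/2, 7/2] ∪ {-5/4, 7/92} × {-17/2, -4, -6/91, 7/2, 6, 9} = ({-5/4, 7/92} × {-17/2, -4, -6/91, 7/2, 6, 9}) ∪ ({-7/2, -5/4, -1/5, 55/3, 5⋅√2} × (-17/2, 7/2])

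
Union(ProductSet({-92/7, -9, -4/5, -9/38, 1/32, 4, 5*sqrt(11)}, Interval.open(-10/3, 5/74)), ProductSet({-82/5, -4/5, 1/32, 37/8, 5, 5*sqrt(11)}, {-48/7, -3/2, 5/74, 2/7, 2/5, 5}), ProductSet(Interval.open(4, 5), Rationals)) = Union(ProductSet({-82/5, -4/5, 1/32, 37/8, 5, 5*sqrt(11)}, {-48/7, -3/2, 5/74, 2/7, 2/5, 5}), ProductSet({-92/7, -9, -4/5, -9/38, 1/32, 4, 5*sqrt(11)}, Interval.open(-10/3, 5/74)), ProductSet(Interval.open(4, 5), Rationals))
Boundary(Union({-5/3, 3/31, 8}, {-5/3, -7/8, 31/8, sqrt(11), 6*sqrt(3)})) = {-5/3, -7/8, 3/31, 31/8, 8, sqrt(11), 6*sqrt(3)}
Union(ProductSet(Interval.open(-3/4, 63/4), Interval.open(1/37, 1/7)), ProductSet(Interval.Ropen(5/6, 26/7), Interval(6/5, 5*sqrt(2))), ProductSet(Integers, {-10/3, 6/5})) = Union(ProductSet(Integers, {-10/3, 6/5}), ProductSet(Interval.open(-3/4, 63/4), Interval.open(1/37, 1/7)), ProductSet(Interval.Ropen(5/6, 26/7), Interval(6/5, 5*sqrt(2))))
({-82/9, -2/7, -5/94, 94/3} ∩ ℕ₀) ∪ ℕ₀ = ℕ₀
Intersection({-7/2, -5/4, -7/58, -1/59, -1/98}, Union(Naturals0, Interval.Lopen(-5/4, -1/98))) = {-7/58, -1/59, -1/98}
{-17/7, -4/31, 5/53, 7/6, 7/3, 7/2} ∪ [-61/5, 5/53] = [-61/5, 5/53] ∪ {7/6, 7/3, 7/2}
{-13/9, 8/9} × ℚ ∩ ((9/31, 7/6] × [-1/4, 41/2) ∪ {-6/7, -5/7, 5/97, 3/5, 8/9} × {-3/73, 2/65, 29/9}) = {8/9} × (ℚ ∩ [-1/4, 41/2))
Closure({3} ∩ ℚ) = {3}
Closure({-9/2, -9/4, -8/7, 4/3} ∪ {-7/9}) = {-9/2, -9/4, -8/7, -7/9, 4/3}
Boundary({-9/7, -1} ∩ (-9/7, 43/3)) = {-1}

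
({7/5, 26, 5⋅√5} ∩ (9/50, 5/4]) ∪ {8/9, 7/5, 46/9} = {8/9, 7/5, 46/9}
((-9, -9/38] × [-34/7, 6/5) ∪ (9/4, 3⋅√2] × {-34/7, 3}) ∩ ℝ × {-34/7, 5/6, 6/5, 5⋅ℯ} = ((-9, -9/38] × {-34/7, 5/6}) ∪ ((9/4, 3⋅√2] × {-34/7})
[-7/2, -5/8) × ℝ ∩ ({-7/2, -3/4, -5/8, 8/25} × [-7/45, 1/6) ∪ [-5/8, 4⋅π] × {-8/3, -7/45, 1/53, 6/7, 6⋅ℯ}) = {-7/2, -3/4} × [-7/45, 1/6)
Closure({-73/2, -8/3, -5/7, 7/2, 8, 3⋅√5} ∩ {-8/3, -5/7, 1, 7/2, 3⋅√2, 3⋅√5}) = {-8/3, -5/7, 7/2, 3⋅√5}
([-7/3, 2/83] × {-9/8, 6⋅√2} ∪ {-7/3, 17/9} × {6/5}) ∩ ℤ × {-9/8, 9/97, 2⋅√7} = {-2, -1, 0} × {-9/8}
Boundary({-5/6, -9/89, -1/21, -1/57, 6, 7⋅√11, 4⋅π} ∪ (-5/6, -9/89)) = {-5/6, -9/89, -1/21, -1/57, 6, 7⋅√11, 4⋅π}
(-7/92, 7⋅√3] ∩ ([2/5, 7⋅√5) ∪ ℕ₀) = {0, 1, …, 12} ∪ [2/5, 7⋅√3]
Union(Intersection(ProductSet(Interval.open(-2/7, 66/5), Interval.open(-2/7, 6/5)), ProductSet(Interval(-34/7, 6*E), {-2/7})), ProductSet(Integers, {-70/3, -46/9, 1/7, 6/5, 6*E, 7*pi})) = ProductSet(Integers, {-70/3, -46/9, 1/7, 6/5, 6*E, 7*pi})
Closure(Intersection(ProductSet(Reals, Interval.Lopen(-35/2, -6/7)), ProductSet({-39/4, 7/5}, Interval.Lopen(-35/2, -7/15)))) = ProductSet({-39/4, 7/5}, Interval(-35/2, -6/7))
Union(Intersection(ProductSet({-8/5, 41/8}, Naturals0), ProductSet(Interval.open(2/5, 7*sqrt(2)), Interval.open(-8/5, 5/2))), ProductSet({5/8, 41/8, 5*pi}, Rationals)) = ProductSet({5/8, 41/8, 5*pi}, Rationals)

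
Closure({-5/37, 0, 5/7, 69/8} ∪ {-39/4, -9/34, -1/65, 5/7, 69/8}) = {-39/4, -9/34, -5/37, -1/65, 0, 5/7, 69/8}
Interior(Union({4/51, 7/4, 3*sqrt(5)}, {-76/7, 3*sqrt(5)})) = EmptySet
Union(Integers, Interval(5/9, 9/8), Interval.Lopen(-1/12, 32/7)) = Union(Integers, Interval.Lopen(-1/12, 32/7))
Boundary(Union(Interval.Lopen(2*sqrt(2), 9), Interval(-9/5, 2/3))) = {-9/5, 2/3, 9, 2*sqrt(2)}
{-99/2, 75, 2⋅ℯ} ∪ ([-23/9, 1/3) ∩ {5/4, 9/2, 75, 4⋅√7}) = {-99/2, 75, 2⋅ℯ}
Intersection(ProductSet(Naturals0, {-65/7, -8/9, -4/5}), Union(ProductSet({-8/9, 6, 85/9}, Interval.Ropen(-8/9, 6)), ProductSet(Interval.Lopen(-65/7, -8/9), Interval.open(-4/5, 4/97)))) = ProductSet({6}, {-8/9, -4/5})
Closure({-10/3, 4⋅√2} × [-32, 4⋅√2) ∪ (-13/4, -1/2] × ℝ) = ([-13/4, -1/2] × ℝ) ∪ ({-10/3, 4⋅√2} × [-32, 4⋅√2])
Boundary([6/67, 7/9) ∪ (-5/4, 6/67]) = {-5/4, 7/9}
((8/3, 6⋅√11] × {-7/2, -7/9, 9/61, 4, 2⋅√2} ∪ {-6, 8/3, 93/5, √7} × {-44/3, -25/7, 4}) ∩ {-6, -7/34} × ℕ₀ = {-6} × {4}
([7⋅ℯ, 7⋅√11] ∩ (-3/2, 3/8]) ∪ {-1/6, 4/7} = {-1/6, 4/7}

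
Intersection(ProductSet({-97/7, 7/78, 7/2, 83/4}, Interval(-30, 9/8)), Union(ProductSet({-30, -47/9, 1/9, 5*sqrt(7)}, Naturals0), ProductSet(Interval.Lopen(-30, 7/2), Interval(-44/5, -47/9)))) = ProductSet({-97/7, 7/78, 7/2}, Interval(-44/5, -47/9))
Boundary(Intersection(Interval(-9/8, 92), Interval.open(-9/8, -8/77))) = {-9/8, -8/77}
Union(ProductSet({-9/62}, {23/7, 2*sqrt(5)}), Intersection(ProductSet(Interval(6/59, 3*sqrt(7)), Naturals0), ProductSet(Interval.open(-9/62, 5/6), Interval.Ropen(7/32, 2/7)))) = ProductSet({-9/62}, {23/7, 2*sqrt(5)})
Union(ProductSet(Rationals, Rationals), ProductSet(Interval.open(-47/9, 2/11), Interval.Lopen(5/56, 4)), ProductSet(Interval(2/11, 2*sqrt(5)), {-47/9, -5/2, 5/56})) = Union(ProductSet(Interval.open(-47/9, 2/11), Interval.Lopen(5/56, 4)), ProductSet(Interval(2/11, 2*sqrt(5)), {-47/9, -5/2, 5/56}), ProductSet(Rationals, Rationals))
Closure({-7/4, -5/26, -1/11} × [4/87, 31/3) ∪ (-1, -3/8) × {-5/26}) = ([-1, -3/8] × {-5/26}) ∪ ({-7/4, -5/26, -1/11} × [4/87, 31/3])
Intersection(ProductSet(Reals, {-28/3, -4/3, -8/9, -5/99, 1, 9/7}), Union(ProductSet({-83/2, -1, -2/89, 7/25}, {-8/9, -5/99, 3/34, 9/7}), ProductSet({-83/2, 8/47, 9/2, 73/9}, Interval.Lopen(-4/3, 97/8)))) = Union(ProductSet({-83/2, -1, -2/89, 7/25}, {-8/9, -5/99, 9/7}), ProductSet({-83/2, 8/47, 9/2, 73/9}, {-8/9, -5/99, 1, 9/7}))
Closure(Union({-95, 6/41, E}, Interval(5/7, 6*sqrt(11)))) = Union({-95, 6/41}, Interval(5/7, 6*sqrt(11)))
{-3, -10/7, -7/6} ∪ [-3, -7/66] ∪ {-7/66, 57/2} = [-3, -7/66] ∪ {57/2}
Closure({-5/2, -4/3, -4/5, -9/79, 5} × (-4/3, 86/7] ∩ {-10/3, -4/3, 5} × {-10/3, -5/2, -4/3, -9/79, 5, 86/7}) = {-4/3, 5} × {-9/79, 5, 86/7}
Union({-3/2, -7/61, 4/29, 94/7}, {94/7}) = {-3/2, -7/61, 4/29, 94/7}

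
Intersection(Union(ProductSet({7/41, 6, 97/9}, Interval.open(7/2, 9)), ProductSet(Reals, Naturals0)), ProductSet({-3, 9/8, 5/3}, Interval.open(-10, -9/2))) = EmptySet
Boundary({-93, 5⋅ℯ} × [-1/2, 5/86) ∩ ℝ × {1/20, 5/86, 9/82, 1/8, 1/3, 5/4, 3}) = {-93, 5⋅ℯ} × {1/20}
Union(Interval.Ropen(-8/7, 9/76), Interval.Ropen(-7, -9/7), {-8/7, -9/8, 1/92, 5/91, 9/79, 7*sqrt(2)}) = Union({7*sqrt(2)}, Interval.Ropen(-7, -9/7), Interval.Ropen(-8/7, 9/76))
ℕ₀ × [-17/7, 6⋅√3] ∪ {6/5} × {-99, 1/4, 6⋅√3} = ({6/5} × {-99, 1/4, 6⋅√3}) ∪ (ℕ₀ × [-17/7, 6⋅√3])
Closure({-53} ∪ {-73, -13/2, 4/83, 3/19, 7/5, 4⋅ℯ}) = {-73, -53, -13/2, 4/83, 3/19, 7/5, 4⋅ℯ}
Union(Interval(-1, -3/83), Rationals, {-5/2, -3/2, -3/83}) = Union(Interval(-1, -3/83), Rationals)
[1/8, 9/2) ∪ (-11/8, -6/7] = (-11/8, -6/7] ∪ [1/8, 9/2)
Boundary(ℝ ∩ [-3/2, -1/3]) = {-3/2, -1/3}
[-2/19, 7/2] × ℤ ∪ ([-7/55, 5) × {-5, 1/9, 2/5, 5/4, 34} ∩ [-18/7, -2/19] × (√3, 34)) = [-2/19, 7/2] × ℤ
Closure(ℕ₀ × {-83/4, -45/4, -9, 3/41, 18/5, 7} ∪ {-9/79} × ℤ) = ({-9/79} × ℤ) ∪ (ℕ₀ × {-83/4, -45/4, -9, 3/41, 18/5, 7})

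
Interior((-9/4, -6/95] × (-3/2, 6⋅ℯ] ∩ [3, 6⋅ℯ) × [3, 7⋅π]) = ∅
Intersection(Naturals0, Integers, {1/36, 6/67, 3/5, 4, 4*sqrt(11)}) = {4}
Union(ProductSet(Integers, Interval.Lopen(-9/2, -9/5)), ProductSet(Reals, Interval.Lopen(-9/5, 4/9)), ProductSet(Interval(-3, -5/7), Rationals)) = Union(ProductSet(Integers, Interval.Lopen(-9/2, -9/5)), ProductSet(Interval(-3, -5/7), Rationals), ProductSet(Reals, Interval.Lopen(-9/5, 4/9)))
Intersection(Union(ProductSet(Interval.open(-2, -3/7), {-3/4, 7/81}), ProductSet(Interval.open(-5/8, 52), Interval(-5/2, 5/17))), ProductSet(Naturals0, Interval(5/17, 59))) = ProductSet(Range(0, 52, 1), {5/17})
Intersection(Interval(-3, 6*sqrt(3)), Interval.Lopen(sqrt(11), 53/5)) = Interval.Lopen(sqrt(11), 6*sqrt(3))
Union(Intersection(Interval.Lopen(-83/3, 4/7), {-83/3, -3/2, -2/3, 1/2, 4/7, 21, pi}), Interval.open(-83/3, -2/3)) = Union({1/2, 4/7}, Interval.Lopen(-83/3, -2/3))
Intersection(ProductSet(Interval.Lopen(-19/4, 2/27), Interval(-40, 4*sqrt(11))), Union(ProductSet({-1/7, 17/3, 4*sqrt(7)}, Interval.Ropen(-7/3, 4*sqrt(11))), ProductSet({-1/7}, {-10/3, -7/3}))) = ProductSet({-1/7}, Union({-10/3}, Interval.Ropen(-7/3, 4*sqrt(11))))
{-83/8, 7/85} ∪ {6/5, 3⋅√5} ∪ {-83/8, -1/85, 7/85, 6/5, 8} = {-83/8, -1/85, 7/85, 6/5, 8, 3⋅√5}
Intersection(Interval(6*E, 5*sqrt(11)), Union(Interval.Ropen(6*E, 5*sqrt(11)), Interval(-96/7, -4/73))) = Interval.Ropen(6*E, 5*sqrt(11))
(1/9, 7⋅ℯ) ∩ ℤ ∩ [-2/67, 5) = {1, 2, 3, 4}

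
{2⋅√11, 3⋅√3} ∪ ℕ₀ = ℕ₀ ∪ {2⋅√11, 3⋅√3}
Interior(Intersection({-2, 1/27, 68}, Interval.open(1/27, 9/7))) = EmptySet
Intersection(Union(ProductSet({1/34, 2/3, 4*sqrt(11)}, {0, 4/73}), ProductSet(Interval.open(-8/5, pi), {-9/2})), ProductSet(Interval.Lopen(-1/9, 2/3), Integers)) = ProductSet({1/34, 2/3}, {0})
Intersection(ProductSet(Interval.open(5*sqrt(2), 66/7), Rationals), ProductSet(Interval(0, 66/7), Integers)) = ProductSet(Interval.open(5*sqrt(2), 66/7), Integers)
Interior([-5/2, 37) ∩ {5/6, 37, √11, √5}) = ∅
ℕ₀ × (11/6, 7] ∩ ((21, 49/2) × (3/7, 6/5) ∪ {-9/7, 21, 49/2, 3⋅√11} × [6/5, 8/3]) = {21} × (11/6, 8/3]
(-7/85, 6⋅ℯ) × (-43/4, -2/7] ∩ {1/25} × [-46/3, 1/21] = {1/25} × (-43/4, -2/7]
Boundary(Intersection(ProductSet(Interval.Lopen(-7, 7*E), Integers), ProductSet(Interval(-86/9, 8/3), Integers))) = ProductSet(Interval(-7, 8/3), Integers)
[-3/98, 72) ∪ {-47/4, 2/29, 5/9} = {-47/4} ∪ [-3/98, 72)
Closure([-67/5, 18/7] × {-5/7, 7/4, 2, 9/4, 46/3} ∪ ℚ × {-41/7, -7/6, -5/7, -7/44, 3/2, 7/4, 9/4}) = (ℝ × {-41/7, -7/6, -5/7, -7/44, 3/2, 7/4, 9/4}) ∪ ([-67/5, 18/7] × {-5/7, 7/4, 2, 9/4, 46/3})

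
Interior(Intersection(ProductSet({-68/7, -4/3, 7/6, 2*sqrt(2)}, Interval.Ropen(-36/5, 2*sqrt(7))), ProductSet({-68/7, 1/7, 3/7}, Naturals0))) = EmptySet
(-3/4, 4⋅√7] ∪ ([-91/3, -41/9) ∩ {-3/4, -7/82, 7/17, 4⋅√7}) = (-3/4, 4⋅√7]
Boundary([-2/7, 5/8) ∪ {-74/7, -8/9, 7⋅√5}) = {-74/7, -8/9, -2/7, 5/8, 7⋅√5}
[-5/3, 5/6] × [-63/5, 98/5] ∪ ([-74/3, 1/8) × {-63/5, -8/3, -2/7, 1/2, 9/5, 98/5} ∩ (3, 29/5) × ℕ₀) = [-5/3, 5/6] × [-63/5, 98/5]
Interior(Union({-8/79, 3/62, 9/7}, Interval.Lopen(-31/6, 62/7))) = Interval.open(-31/6, 62/7)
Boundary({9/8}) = {9/8}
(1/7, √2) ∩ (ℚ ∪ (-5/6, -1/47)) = ℚ ∩ (1/7, √2)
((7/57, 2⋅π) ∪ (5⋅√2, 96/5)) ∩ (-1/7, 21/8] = (7/57, 21/8]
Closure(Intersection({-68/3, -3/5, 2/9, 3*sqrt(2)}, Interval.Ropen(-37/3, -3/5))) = EmptySet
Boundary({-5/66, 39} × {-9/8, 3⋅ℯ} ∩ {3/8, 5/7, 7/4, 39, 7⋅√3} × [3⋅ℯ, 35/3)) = {39} × {3⋅ℯ}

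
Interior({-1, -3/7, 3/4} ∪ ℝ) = ℝ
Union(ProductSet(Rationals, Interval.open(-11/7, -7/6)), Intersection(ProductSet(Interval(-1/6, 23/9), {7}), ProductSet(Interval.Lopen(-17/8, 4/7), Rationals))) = Union(ProductSet(Interval(-1/6, 4/7), {7}), ProductSet(Rationals, Interval.open(-11/7, -7/6)))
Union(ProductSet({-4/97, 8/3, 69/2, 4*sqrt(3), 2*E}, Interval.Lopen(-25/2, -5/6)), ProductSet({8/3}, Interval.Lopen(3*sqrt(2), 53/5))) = Union(ProductSet({8/3}, Interval.Lopen(3*sqrt(2), 53/5)), ProductSet({-4/97, 8/3, 69/2, 4*sqrt(3), 2*E}, Interval.Lopen(-25/2, -5/6)))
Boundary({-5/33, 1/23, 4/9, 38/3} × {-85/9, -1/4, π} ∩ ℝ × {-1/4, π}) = {-5/33, 1/23, 4/9, 38/3} × {-1/4, π}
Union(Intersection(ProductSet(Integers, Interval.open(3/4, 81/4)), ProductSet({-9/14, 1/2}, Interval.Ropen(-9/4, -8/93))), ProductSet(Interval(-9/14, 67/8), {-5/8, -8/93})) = ProductSet(Interval(-9/14, 67/8), {-5/8, -8/93})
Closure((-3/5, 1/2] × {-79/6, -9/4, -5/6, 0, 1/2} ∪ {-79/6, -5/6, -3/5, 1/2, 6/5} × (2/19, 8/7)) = ({-79/6, -5/6, -3/5, 1/2, 6/5} × [2/19, 8/7]) ∪ ([-3/5, 1/2] × {-79/6, -9/4, -5/6, 0, 1/2})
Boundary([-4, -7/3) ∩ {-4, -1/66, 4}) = {-4}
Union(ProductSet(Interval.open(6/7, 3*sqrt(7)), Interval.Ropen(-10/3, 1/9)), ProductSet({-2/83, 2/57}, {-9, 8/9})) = Union(ProductSet({-2/83, 2/57}, {-9, 8/9}), ProductSet(Interval.open(6/7, 3*sqrt(7)), Interval.Ropen(-10/3, 1/9)))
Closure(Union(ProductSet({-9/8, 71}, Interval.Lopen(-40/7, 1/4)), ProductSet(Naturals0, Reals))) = Union(ProductSet({-9/8, 71}, Interval(-40/7, 1/4)), ProductSet(Naturals0, Reals))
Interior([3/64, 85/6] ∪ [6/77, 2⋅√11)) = (3/64, 85/6)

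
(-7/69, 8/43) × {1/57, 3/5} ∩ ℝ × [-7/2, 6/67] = (-7/69, 8/43) × {1/57}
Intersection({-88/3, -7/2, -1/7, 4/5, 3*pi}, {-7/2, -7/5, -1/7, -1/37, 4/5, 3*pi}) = {-7/2, -1/7, 4/5, 3*pi}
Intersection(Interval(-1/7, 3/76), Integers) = Range(0, 1, 1)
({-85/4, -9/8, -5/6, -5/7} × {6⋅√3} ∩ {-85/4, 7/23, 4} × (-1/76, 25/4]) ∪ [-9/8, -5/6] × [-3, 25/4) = [-9/8, -5/6] × [-3, 25/4)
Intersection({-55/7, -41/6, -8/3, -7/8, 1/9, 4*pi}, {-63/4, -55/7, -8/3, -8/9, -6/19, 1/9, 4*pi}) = {-55/7, -8/3, 1/9, 4*pi}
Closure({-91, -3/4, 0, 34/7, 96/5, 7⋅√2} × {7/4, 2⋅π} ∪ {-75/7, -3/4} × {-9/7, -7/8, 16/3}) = ({-75/7, -3/4} × {-9/7, -7/8, 16/3}) ∪ ({-91, -3/4, 0, 34/7, 96/5, 7⋅√2} × {7/4, 2⋅π})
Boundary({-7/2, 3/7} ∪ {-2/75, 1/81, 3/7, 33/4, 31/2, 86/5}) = {-7/2, -2/75, 1/81, 3/7, 33/4, 31/2, 86/5}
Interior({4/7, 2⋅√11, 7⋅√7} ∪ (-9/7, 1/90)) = (-9/7, 1/90)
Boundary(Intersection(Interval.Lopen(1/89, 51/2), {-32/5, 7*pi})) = {7*pi}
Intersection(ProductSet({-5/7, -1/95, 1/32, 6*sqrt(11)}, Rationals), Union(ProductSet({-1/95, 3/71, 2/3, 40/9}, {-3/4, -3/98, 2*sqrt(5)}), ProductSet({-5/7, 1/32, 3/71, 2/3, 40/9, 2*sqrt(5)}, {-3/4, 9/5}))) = Union(ProductSet({-1/95}, {-3/4, -3/98}), ProductSet({-5/7, 1/32}, {-3/4, 9/5}))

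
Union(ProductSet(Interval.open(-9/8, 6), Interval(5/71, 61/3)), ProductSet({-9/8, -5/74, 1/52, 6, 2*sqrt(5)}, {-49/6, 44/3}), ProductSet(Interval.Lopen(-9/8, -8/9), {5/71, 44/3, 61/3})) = Union(ProductSet({-9/8, -5/74, 1/52, 6, 2*sqrt(5)}, {-49/6, 44/3}), ProductSet(Interval.open(-9/8, 6), Interval(5/71, 61/3)))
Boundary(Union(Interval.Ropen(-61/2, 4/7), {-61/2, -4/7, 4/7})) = {-61/2, 4/7}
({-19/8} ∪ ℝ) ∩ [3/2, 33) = [3/2, 33)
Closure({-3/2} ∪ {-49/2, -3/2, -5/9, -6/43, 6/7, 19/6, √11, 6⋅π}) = {-49/2, -3/2, -5/9, -6/43, 6/7, 19/6, √11, 6⋅π}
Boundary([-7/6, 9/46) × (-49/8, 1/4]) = ({-7/6, 9/46} × [-49/8, 1/4]) ∪ ([-7/6, 9/46] × {-49/8, 1/4})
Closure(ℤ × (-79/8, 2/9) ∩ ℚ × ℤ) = ℤ × {-9, -8, …, 0}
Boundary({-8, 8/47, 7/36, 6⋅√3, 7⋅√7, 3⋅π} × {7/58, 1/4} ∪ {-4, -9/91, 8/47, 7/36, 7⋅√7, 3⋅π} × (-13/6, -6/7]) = ({-4, -9/91, 8/47, 7/36, 7⋅√7, 3⋅π} × [-13/6, -6/7]) ∪ ({-8, 8/47, 7/36, 6⋅√3, 7⋅√7, 3⋅π} × {7/58, 1/4})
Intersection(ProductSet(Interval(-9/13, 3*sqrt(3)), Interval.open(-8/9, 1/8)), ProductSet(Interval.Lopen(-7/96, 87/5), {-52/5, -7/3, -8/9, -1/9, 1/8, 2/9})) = ProductSet(Interval.Lopen(-7/96, 3*sqrt(3)), {-1/9})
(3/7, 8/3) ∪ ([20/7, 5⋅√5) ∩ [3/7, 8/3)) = (3/7, 8/3)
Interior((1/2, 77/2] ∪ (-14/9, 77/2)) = (-14/9, 77/2)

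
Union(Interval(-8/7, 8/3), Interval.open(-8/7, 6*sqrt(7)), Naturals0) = Union(Interval.Ropen(-8/7, 6*sqrt(7)), Naturals0)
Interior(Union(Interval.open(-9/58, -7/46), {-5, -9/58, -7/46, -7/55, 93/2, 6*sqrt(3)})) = Interval.open(-9/58, -7/46)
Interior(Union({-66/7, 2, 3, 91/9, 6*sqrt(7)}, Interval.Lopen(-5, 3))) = Interval.open(-5, 3)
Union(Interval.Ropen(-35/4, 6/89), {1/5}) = Union({1/5}, Interval.Ropen(-35/4, 6/89))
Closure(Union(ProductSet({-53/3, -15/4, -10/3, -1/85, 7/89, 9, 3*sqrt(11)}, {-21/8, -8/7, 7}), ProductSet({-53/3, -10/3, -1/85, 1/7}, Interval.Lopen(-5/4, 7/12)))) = Union(ProductSet({-53/3, -10/3, -1/85, 1/7}, Interval(-5/4, 7/12)), ProductSet({-53/3, -15/4, -10/3, -1/85, 7/89, 9, 3*sqrt(11)}, {-21/8, -8/7, 7}))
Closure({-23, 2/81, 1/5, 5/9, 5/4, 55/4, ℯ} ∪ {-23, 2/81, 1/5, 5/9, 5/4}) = {-23, 2/81, 1/5, 5/9, 5/4, 55/4, ℯ}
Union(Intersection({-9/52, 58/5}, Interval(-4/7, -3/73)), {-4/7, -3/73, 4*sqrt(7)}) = {-4/7, -9/52, -3/73, 4*sqrt(7)}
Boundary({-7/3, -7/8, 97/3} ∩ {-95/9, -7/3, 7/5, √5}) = {-7/3}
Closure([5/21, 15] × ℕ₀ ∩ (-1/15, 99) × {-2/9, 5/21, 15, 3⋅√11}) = [5/21, 15] × {15}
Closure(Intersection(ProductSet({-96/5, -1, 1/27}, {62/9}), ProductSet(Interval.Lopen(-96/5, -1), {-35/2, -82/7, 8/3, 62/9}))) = ProductSet({-1}, {62/9})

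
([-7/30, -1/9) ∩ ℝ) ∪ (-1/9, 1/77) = [-7/30, -1/9) ∪ (-1/9, 1/77)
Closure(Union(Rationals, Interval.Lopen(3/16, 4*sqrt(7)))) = Union(Interval(-oo, oo), Rationals)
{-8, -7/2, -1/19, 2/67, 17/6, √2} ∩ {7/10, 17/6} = {17/6}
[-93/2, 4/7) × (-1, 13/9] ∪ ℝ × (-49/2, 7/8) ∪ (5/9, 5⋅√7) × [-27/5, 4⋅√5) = (ℝ × (-49/2, 7/8)) ∪ ([-93/2, 4/7) × (-1, 13/9]) ∪ ((5/9, 5⋅√7) × [-27/5, 4⋅√5))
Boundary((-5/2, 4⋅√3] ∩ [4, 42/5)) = {4, 4⋅√3}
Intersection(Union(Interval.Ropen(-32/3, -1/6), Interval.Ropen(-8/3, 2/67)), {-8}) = {-8}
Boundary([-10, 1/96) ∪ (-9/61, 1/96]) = {-10, 1/96}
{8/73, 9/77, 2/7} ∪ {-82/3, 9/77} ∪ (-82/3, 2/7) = [-82/3, 2/7]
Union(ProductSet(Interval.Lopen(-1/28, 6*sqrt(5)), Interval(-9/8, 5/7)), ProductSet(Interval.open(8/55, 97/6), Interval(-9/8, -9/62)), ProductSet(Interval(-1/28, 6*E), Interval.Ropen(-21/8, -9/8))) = Union(ProductSet(Interval.Lopen(-1/28, 6*sqrt(5)), Interval(-9/8, 5/7)), ProductSet(Interval(-1/28, 6*E), Interval.Ropen(-21/8, -9/8)), ProductSet(Interval.open(8/55, 97/6), Interval(-9/8, -9/62)))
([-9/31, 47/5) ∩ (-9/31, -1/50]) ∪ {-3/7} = {-3/7} ∪ (-9/31, -1/50]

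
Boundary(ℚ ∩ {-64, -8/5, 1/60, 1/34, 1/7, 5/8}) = {-64, -8/5, 1/60, 1/34, 1/7, 5/8}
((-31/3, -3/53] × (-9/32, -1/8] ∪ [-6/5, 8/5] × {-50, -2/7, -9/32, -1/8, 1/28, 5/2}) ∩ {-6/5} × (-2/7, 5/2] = {-6/5} × ([-9/32, -1/8] ∪ {1/28, 5/2})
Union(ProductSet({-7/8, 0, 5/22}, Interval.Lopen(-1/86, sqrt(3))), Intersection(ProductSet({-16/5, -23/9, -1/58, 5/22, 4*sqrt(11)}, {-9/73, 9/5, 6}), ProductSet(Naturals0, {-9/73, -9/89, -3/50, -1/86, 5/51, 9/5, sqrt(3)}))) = ProductSet({-7/8, 0, 5/22}, Interval.Lopen(-1/86, sqrt(3)))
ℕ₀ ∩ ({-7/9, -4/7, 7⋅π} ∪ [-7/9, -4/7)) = ∅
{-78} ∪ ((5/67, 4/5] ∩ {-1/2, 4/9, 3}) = {-78, 4/9}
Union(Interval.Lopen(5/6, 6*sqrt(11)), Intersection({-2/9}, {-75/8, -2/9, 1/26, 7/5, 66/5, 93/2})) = Union({-2/9}, Interval.Lopen(5/6, 6*sqrt(11)))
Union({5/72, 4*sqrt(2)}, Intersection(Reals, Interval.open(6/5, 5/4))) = Union({5/72, 4*sqrt(2)}, Interval.open(6/5, 5/4))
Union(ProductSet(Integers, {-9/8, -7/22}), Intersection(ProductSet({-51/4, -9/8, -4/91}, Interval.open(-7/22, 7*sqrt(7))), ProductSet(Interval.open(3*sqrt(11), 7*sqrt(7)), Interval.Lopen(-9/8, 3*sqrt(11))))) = ProductSet(Integers, {-9/8, -7/22})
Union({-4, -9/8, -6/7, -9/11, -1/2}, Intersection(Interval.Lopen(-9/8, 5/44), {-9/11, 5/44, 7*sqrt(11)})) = {-4, -9/8, -6/7, -9/11, -1/2, 5/44}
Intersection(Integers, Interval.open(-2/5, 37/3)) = Range(0, 13, 1)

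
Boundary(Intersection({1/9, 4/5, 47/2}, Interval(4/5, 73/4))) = {4/5}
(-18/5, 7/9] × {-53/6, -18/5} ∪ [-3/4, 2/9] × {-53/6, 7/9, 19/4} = ((-18/5, 7/9] × {-53/6, -18/5}) ∪ ([-3/4, 2/9] × {-53/6, 7/9, 19/4})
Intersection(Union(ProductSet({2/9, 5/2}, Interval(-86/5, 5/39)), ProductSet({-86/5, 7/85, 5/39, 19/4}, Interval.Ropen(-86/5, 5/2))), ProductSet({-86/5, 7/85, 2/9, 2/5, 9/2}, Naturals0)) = Union(ProductSet({2/9}, Range(0, 1, 1)), ProductSet({-86/5, 7/85}, Range(0, 3, 1)))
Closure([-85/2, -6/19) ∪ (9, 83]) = [-85/2, -6/19] ∪ [9, 83]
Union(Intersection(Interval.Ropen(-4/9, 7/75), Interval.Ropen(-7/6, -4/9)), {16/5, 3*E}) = {16/5, 3*E}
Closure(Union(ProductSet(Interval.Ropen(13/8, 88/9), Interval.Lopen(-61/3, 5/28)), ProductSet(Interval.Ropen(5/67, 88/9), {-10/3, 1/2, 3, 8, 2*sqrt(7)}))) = Union(ProductSet({13/8, 88/9}, Interval(-61/3, 5/28)), ProductSet(Interval(5/67, 88/9), {-10/3, 1/2, 3, 8, 2*sqrt(7)}), ProductSet(Interval(13/8, 88/9), {-61/3, 5/28}), ProductSet(Interval.Ropen(13/8, 88/9), Interval.Lopen(-61/3, 5/28)))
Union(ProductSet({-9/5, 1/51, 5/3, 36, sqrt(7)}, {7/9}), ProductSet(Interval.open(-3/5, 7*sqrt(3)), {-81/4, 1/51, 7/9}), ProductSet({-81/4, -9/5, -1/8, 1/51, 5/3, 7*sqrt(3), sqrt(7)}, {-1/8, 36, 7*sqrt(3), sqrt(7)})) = Union(ProductSet({-9/5, 1/51, 5/3, 36, sqrt(7)}, {7/9}), ProductSet({-81/4, -9/5, -1/8, 1/51, 5/3, 7*sqrt(3), sqrt(7)}, {-1/8, 36, 7*sqrt(3), sqrt(7)}), ProductSet(Interval.open(-3/5, 7*sqrt(3)), {-81/4, 1/51, 7/9}))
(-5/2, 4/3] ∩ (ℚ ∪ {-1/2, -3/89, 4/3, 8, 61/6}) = ℚ ∩ (-5/2, 4/3]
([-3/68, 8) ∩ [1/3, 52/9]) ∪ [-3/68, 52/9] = [-3/68, 52/9]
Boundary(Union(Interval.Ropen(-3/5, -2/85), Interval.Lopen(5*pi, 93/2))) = {-3/5, -2/85, 93/2, 5*pi}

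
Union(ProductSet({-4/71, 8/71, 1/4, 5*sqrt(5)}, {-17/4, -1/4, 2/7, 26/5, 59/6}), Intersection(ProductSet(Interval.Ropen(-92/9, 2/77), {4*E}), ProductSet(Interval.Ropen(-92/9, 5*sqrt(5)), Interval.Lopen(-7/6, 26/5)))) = ProductSet({-4/71, 8/71, 1/4, 5*sqrt(5)}, {-17/4, -1/4, 2/7, 26/5, 59/6})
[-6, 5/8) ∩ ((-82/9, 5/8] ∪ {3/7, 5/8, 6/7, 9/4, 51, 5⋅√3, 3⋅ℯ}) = [-6, 5/8)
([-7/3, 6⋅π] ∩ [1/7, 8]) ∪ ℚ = ℚ ∪ [1/7, 8]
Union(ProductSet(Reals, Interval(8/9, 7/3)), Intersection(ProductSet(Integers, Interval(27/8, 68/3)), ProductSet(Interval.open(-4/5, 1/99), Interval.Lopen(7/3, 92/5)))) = Union(ProductSet(Range(0, 1, 1), Interval(27/8, 92/5)), ProductSet(Reals, Interval(8/9, 7/3)))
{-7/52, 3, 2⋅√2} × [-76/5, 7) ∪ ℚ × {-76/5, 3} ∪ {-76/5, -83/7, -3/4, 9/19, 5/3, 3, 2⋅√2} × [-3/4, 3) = (ℚ × {-76/5, 3}) ∪ ({-7/52, 3, 2⋅√2} × [-76/5, 7)) ∪ ({-76/5, -83/7, -3/4, 9/19, 5/3, 3, 2⋅√2} × [-3/4, 3))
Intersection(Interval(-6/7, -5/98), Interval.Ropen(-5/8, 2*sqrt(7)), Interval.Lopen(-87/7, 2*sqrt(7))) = Interval(-5/8, -5/98)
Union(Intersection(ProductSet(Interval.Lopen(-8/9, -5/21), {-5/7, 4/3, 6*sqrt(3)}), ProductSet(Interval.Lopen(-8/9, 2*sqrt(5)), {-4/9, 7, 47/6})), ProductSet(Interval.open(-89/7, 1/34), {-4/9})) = ProductSet(Interval.open(-89/7, 1/34), {-4/9})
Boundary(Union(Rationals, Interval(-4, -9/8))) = Union(Interval(-oo, -4), Interval(-9/8, oo))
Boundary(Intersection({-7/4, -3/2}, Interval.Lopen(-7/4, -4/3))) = {-3/2}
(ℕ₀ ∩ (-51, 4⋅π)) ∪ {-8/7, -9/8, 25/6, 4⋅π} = {-8/7, -9/8, 25/6, 4⋅π} ∪ {0, 1, …, 12}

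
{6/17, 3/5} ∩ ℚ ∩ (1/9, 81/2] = {6/17, 3/5}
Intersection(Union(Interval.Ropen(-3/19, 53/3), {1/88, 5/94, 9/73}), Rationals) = Intersection(Interval.Ropen(-3/19, 53/3), Rationals)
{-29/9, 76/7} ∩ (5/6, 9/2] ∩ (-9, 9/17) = ∅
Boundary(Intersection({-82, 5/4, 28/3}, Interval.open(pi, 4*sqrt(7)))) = {28/3}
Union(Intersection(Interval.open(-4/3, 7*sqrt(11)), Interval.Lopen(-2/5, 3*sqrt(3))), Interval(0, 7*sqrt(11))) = Interval.Lopen(-2/5, 7*sqrt(11))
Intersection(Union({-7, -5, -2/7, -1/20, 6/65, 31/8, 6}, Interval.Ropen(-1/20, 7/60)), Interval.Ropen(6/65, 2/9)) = Interval.Ropen(6/65, 7/60)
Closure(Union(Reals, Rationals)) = Reals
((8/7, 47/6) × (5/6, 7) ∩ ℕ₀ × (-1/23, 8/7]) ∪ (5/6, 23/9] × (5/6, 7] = ({2, 3, …, 7} × (5/6, 8/7]) ∪ ((5/6, 23/9] × (5/6, 7])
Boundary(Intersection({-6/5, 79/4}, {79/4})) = {79/4}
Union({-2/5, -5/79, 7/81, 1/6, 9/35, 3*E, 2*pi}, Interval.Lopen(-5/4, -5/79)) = Union({7/81, 1/6, 9/35, 3*E, 2*pi}, Interval.Lopen(-5/4, -5/79))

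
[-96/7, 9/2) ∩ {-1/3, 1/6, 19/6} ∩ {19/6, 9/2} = {19/6}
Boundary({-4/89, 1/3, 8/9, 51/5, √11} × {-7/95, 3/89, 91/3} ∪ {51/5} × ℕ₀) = ({51/5} × ℕ₀) ∪ ({-4/89, 1/3, 8/9, 51/5, √11} × {-7/95, 3/89, 91/3})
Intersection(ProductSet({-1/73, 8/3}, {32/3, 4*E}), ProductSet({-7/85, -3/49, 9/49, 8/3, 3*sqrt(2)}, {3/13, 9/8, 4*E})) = ProductSet({8/3}, {4*E})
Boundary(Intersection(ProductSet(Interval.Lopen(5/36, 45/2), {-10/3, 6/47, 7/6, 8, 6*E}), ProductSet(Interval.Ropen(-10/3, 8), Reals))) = ProductSet(Interval(5/36, 8), {-10/3, 6/47, 7/6, 8, 6*E})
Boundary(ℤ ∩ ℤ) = ℤ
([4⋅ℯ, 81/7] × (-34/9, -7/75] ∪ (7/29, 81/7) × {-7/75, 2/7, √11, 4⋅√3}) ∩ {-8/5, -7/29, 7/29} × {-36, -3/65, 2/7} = ∅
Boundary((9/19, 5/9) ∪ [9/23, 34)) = {9/23, 34}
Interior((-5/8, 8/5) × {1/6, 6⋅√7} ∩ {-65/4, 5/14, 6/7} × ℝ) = ∅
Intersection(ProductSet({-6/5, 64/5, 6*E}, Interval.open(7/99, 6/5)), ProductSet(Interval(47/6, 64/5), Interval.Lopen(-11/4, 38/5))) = ProductSet({64/5}, Interval.open(7/99, 6/5))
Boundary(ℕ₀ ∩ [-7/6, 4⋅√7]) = {0, 1, …, 10}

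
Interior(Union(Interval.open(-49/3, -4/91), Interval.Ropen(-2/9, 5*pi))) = Interval.open(-49/3, 5*pi)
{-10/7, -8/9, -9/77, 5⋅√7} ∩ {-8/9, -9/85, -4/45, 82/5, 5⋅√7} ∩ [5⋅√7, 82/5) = {5⋅√7}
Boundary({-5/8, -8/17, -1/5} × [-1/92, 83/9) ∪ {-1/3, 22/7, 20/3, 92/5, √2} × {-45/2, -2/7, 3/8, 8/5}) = ({-5/8, -8/17, -1/5} × [-1/92, 83/9]) ∪ ({-1/3, 22/7, 20/3, 92/5, √2} × {-45/2, -2/7, 3/8, 8/5})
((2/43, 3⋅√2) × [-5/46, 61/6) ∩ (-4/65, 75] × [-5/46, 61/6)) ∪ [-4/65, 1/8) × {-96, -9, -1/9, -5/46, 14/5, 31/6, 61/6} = ([-4/65, 1/8) × {-96, -9, -1/9, -5/46, 14/5, 31/6, 61/6}) ∪ ((2/43, 3⋅√2) × [-5/46, 61/6))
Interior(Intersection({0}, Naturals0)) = EmptySet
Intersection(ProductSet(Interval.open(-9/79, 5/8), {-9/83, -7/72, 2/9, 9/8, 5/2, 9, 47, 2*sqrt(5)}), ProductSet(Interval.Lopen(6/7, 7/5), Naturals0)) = EmptySet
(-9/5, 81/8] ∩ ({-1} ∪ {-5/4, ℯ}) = {-5/4, -1, ℯ}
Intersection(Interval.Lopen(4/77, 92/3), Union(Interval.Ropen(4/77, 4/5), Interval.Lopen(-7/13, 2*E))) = Interval.Lopen(4/77, 2*E)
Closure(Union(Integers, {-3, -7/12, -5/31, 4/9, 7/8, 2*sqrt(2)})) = Union({-7/12, -5/31, 4/9, 7/8, 2*sqrt(2)}, Integers)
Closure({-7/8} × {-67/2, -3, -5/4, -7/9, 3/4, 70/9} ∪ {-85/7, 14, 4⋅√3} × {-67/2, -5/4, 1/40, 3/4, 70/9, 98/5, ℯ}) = ({-7/8} × {-67/2, -3, -5/4, -7/9, 3/4, 70/9}) ∪ ({-85/7, 14, 4⋅√3} × {-67/2, -5/4, 1/40, 3/4, 70/9, 98/5, ℯ})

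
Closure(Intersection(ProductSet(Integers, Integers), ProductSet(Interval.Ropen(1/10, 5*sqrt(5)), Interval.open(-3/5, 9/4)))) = ProductSet(Range(1, 12, 1), Range(0, 3, 1))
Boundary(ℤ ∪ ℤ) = ℤ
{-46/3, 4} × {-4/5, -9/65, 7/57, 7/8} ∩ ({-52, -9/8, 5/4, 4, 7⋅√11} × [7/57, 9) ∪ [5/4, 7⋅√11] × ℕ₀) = {4} × {7/57, 7/8}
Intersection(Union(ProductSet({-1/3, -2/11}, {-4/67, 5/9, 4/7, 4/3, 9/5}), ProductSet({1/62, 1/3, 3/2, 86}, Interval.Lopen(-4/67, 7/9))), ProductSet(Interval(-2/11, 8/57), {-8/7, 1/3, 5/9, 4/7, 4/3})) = Union(ProductSet({-2/11}, {5/9, 4/7, 4/3}), ProductSet({1/62}, {1/3, 5/9, 4/7}))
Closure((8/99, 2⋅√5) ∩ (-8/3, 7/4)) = [8/99, 7/4]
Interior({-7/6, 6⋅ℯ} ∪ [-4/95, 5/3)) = (-4/95, 5/3)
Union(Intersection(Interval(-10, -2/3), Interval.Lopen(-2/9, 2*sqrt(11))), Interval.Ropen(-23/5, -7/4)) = Interval.Ropen(-23/5, -7/4)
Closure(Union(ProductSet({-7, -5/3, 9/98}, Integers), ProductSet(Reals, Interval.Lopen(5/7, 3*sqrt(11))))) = Union(ProductSet({-7, -5/3, 9/98}, Integers), ProductSet(Reals, Interval(5/7, 3*sqrt(11))))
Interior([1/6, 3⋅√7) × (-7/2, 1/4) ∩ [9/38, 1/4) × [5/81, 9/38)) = (9/38, 1/4) × (5/81, 9/38)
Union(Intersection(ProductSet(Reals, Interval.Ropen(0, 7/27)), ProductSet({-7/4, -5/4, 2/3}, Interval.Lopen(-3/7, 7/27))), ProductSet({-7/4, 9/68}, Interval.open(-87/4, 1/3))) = Union(ProductSet({-7/4, 9/68}, Interval.open(-87/4, 1/3)), ProductSet({-7/4, -5/4, 2/3}, Interval.Ropen(0, 7/27)))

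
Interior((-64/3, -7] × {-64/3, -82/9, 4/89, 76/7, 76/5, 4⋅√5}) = ∅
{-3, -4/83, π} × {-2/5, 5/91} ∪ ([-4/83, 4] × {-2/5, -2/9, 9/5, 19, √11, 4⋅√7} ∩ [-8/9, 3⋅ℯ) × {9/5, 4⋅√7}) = ({-3, -4/83, π} × {-2/5, 5/91}) ∪ ([-4/83, 4] × {9/5, 4⋅√7})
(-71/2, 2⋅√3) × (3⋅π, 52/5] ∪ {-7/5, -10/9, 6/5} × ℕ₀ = ({-7/5, -10/9, 6/5} × ℕ₀) ∪ ((-71/2, 2⋅√3) × (3⋅π, 52/5])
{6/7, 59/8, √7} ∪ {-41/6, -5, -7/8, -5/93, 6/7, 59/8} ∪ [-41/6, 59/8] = [-41/6, 59/8]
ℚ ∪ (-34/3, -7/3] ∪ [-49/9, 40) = ℚ ∪ [-34/3, 40]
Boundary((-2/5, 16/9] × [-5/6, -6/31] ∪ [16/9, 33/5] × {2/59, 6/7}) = ({-2/5, 16/9} × [-5/6, -6/31]) ∪ ([-2/5, 16/9] × {-5/6, -6/31}) ∪ ([16/9, 33/5] × {2/59, 6/7})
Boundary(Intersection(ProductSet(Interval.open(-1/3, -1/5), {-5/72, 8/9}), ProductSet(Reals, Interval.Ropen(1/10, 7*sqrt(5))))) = ProductSet(Interval(-1/3, -1/5), {8/9})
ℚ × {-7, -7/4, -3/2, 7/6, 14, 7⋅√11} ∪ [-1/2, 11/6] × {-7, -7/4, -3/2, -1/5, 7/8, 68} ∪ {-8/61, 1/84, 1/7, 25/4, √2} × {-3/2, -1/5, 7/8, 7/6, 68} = ([-1/2, 11/6] × {-7, -7/4, -3/2, -1/5, 7/8, 68}) ∪ (ℚ × {-7, -7/4, -3/2, 7/6, 14, 7⋅√11}) ∪ ({-8/61, 1/84, 1/7, 25/4, √2} × {-3/2, -1/5, 7/8, 7/6, 68})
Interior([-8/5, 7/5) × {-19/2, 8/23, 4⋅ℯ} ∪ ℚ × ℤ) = ∅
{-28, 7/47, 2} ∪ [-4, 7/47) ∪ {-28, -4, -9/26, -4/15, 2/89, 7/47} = {-28, 2} ∪ [-4, 7/47]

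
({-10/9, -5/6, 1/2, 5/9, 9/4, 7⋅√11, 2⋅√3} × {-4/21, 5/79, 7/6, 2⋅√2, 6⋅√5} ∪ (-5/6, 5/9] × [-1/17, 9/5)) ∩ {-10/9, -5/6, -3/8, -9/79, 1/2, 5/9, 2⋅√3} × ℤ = {-3/8, -9/79, 1/2, 5/9} × {0, 1}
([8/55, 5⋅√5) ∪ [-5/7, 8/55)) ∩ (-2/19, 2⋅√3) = (-2/19, 2⋅√3)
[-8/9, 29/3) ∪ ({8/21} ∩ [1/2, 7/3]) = [-8/9, 29/3)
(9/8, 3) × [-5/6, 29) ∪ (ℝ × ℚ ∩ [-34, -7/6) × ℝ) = ([-34, -7/6) × ℚ) ∪ ((9/8, 3) × [-5/6, 29))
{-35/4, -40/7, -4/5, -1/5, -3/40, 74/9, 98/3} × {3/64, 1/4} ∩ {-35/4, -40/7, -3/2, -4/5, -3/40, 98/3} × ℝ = {-35/4, -40/7, -4/5, -3/40, 98/3} × {3/64, 1/4}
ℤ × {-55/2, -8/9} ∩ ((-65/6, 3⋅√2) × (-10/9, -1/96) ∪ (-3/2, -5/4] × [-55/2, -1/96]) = {-10, -9, …, 4} × {-8/9}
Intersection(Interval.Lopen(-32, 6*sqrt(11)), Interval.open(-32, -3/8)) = Interval.open(-32, -3/8)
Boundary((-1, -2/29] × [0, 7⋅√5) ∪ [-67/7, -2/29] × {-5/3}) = ([-67/7, -2/29] × {-5/3}) ∪ ({-1, -2/29} × [0, 7⋅√5]) ∪ ([-1, -2/29] × {0, 7⋅√5})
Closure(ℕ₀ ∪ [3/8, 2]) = ℕ₀ ∪ [3/8, 2] ∪ (ℕ₀ \ (3/8, 2))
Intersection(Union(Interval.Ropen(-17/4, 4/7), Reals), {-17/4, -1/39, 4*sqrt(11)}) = {-17/4, -1/39, 4*sqrt(11)}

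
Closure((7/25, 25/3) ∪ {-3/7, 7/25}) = {-3/7} ∪ [7/25, 25/3]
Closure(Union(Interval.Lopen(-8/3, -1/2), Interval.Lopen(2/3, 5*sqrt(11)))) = Union(Interval(-8/3, -1/2), Interval(2/3, 5*sqrt(11)))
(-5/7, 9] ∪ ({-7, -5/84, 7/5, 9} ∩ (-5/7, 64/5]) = (-5/7, 9]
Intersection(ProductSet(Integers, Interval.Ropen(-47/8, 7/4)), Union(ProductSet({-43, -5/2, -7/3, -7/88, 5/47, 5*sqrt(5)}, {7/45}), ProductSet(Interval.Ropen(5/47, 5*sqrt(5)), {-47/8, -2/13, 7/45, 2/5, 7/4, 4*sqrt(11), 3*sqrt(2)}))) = Union(ProductSet({-43}, {7/45}), ProductSet(Range(1, 12, 1), {-47/8, -2/13, 7/45, 2/5}))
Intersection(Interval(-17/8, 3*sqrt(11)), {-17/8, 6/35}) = {-17/8, 6/35}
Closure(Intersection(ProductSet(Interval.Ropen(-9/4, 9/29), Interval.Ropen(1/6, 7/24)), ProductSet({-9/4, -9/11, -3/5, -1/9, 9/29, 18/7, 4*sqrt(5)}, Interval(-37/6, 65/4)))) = ProductSet({-9/4, -9/11, -3/5, -1/9}, Interval(1/6, 7/24))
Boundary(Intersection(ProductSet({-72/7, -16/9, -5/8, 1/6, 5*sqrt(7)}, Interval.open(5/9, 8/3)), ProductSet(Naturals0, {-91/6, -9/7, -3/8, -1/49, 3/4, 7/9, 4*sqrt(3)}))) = EmptySet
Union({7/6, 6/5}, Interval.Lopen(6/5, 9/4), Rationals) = Union(Interval(6/5, 9/4), Rationals)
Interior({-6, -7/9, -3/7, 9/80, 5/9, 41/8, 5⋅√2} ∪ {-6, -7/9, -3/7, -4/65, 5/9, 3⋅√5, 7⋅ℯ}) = ∅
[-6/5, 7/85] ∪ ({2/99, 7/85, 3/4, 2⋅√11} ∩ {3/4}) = [-6/5, 7/85] ∪ {3/4}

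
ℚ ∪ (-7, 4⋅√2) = ℚ ∪ [-7, 4⋅√2)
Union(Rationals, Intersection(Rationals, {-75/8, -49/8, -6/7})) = Rationals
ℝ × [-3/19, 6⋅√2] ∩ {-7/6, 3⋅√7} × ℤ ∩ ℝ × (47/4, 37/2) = ∅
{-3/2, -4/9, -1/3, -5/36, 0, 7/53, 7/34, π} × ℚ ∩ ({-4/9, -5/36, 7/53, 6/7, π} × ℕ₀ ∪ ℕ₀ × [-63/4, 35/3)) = ({-4/9, -5/36, 7/53, π} × ℕ₀) ∪ ({0} × (ℚ ∩ [-63/4, 35/3)))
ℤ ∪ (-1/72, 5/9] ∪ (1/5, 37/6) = ℤ ∪ (-1/72, 37/6)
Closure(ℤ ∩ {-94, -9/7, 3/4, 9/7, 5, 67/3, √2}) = {-94, 5}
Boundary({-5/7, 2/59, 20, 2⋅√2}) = {-5/7, 2/59, 20, 2⋅√2}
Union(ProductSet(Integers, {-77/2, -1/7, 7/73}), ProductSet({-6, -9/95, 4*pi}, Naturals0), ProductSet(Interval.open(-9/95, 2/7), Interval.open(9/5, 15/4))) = Union(ProductSet({-6, -9/95, 4*pi}, Naturals0), ProductSet(Integers, {-77/2, -1/7, 7/73}), ProductSet(Interval.open(-9/95, 2/7), Interval.open(9/5, 15/4)))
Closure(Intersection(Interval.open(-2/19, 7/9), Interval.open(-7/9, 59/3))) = Interval(-2/19, 7/9)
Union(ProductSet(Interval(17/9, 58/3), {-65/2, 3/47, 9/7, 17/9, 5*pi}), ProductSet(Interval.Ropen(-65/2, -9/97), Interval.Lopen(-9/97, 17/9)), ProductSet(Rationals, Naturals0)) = Union(ProductSet(Interval.Ropen(-65/2, -9/97), Interval.Lopen(-9/97, 17/9)), ProductSet(Interval(17/9, 58/3), {-65/2, 3/47, 9/7, 17/9, 5*pi}), ProductSet(Rationals, Naturals0))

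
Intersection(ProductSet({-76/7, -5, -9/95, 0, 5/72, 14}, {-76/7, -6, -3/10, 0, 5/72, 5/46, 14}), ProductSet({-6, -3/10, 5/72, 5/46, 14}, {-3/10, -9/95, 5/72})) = ProductSet({5/72, 14}, {-3/10, 5/72})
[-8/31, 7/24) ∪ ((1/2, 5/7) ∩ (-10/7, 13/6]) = [-8/31, 7/24) ∪ (1/2, 5/7)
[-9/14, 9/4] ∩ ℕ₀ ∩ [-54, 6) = {0, 1, 2}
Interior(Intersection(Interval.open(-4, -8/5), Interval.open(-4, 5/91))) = Interval.open(-4, -8/5)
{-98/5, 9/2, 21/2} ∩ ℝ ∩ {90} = ∅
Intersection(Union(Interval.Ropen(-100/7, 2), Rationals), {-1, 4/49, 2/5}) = {-1, 4/49, 2/5}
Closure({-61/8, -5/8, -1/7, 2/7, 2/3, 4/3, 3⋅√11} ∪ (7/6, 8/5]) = {-61/8, -5/8, -1/7, 2/7, 2/3, 3⋅√11} ∪ [7/6, 8/5]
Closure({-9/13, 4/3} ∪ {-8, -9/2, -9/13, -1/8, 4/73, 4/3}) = {-8, -9/2, -9/13, -1/8, 4/73, 4/3}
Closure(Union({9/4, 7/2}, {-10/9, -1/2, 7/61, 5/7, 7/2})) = {-10/9, -1/2, 7/61, 5/7, 9/4, 7/2}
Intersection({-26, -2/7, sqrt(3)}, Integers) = {-26}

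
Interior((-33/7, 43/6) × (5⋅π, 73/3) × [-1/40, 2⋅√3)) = (-33/7, 43/6) × (5⋅π, 73/3) × (-1/40, 2⋅√3)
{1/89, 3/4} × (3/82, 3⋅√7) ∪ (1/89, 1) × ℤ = ((1/89, 1) × ℤ) ∪ ({1/89, 3/4} × (3/82, 3⋅√7))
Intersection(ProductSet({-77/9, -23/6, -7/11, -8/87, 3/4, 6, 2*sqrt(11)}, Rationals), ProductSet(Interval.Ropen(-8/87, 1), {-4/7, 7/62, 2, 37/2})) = ProductSet({-8/87, 3/4}, {-4/7, 7/62, 2, 37/2})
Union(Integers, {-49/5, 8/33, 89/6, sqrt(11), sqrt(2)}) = Union({-49/5, 8/33, 89/6, sqrt(11), sqrt(2)}, Integers)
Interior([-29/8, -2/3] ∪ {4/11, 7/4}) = (-29/8, -2/3)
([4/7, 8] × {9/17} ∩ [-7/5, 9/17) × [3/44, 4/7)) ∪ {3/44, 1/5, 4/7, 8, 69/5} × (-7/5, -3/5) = {3/44, 1/5, 4/7, 8, 69/5} × (-7/5, -3/5)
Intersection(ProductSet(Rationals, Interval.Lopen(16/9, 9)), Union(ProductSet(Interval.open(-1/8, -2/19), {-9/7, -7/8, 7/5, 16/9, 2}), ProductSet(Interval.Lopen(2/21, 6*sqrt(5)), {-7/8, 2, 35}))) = ProductSet(Union(Intersection(Interval.open(-1/8, -2/19), Rationals), Intersection(Interval.Lopen(2/21, 6*sqrt(5)), Rationals)), {2})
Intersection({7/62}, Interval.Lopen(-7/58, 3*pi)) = {7/62}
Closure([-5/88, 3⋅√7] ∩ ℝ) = [-5/88, 3⋅√7]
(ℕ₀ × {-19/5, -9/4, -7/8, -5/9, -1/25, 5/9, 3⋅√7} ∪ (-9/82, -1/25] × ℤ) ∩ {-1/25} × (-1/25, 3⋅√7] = {-1/25} × {0, 1, …, 7}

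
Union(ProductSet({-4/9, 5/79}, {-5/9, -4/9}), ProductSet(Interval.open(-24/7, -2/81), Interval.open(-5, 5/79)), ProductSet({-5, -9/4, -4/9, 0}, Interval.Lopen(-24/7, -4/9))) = Union(ProductSet({-4/9, 5/79}, {-5/9, -4/9}), ProductSet({-5, -9/4, -4/9, 0}, Interval.Lopen(-24/7, -4/9)), ProductSet(Interval.open(-24/7, -2/81), Interval.open(-5, 5/79)))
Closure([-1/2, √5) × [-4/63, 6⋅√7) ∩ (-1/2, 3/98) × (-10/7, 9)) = ({-1/2, 3/98} × [-4/63, 9]) ∪ ([-1/2, 3/98] × {-4/63, 9}) ∪ ((-1/2, 3/98) × [-4/63, 9))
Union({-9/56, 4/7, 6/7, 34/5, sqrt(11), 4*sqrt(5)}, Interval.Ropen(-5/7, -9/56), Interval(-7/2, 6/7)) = Union({34/5, sqrt(11), 4*sqrt(5)}, Interval(-7/2, 6/7))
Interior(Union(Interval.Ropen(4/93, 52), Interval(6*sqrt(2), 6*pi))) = Interval.open(4/93, 52)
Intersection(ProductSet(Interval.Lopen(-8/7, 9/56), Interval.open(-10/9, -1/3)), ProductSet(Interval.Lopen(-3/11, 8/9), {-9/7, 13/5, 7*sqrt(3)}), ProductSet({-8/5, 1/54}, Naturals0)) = EmptySet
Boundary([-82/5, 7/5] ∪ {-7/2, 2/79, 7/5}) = {-82/5, 7/5}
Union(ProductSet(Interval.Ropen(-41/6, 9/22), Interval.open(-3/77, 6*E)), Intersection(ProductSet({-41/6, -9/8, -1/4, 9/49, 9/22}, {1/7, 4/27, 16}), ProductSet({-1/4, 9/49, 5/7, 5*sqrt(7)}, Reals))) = ProductSet(Interval.Ropen(-41/6, 9/22), Interval.open(-3/77, 6*E))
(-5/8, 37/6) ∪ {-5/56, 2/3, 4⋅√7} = (-5/8, 37/6) ∪ {4⋅√7}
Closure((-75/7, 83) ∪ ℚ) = ℚ ∪ (-∞, ∞)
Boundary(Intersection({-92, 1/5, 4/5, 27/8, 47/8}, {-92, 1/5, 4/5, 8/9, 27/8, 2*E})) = {-92, 1/5, 4/5, 27/8}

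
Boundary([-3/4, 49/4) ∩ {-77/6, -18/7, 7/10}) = {7/10}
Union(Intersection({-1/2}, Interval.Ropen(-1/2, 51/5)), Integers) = Union({-1/2}, Integers)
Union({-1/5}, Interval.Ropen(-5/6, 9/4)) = Interval.Ropen(-5/6, 9/4)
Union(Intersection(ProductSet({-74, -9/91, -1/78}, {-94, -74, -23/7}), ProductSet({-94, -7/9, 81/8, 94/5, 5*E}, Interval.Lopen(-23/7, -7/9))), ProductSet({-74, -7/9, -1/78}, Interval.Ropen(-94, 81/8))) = ProductSet({-74, -7/9, -1/78}, Interval.Ropen(-94, 81/8))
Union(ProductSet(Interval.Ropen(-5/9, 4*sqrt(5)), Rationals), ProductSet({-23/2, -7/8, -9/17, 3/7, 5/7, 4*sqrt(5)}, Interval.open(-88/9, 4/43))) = Union(ProductSet({-23/2, -7/8, -9/17, 3/7, 5/7, 4*sqrt(5)}, Interval.open(-88/9, 4/43)), ProductSet(Interval.Ropen(-5/9, 4*sqrt(5)), Rationals))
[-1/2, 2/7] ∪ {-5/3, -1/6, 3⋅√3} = {-5/3, 3⋅√3} ∪ [-1/2, 2/7]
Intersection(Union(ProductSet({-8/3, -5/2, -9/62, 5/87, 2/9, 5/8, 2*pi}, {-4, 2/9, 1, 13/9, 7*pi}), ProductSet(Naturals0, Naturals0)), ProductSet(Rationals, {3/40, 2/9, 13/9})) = ProductSet({-8/3, -5/2, -9/62, 5/87, 2/9, 5/8}, {2/9, 13/9})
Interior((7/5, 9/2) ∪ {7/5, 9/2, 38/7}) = (7/5, 9/2)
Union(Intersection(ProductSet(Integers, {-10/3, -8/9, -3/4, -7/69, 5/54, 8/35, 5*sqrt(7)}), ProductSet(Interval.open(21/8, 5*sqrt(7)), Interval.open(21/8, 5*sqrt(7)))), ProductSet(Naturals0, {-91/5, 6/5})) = ProductSet(Naturals0, {-91/5, 6/5})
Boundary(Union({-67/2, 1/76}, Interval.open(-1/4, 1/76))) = {-67/2, -1/4, 1/76}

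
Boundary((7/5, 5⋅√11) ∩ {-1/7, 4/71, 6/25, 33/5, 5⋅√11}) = {33/5}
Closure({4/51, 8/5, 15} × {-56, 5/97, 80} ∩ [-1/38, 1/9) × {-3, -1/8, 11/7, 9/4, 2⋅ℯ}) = ∅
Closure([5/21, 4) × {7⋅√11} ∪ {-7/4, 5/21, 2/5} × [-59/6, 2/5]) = ({-7/4, 5/21, 2/5} × [-59/6, 2/5]) ∪ ([5/21, 4] × {7⋅√11})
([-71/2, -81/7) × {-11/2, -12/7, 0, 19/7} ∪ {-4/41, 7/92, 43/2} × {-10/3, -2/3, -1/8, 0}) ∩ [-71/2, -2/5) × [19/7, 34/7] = [-71/2, -81/7) × {19/7}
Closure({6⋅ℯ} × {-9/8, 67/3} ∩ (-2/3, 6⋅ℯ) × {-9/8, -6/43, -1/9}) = ∅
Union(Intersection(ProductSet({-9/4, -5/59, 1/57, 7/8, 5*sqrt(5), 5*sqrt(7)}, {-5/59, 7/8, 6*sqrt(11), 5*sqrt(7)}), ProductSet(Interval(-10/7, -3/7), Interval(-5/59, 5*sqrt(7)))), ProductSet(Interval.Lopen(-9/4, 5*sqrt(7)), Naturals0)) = ProductSet(Interval.Lopen(-9/4, 5*sqrt(7)), Naturals0)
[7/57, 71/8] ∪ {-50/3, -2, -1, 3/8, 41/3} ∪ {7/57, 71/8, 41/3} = {-50/3, -2, -1, 41/3} ∪ [7/57, 71/8]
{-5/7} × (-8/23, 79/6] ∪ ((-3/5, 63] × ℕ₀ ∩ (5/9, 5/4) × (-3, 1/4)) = ({-5/7} × (-8/23, 79/6]) ∪ ((5/9, 5/4) × {0})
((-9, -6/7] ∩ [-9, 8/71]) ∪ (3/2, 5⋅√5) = (-9, -6/7] ∪ (3/2, 5⋅√5)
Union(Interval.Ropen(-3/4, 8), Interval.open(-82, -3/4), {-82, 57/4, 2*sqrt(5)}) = Union({57/4}, Interval.Ropen(-82, 8))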